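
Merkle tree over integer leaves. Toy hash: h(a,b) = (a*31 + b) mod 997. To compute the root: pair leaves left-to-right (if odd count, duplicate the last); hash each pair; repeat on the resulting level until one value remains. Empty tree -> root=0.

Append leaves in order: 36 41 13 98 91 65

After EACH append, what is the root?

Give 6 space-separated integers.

After append 36 (leaves=[36]):
  L0: [36]
  root=36
After append 41 (leaves=[36, 41]):
  L0: [36, 41]
  L1: h(36,41)=(36*31+41)%997=160 -> [160]
  root=160
After append 13 (leaves=[36, 41, 13]):
  L0: [36, 41, 13]
  L1: h(36,41)=(36*31+41)%997=160 h(13,13)=(13*31+13)%997=416 -> [160, 416]
  L2: h(160,416)=(160*31+416)%997=391 -> [391]
  root=391
After append 98 (leaves=[36, 41, 13, 98]):
  L0: [36, 41, 13, 98]
  L1: h(36,41)=(36*31+41)%997=160 h(13,98)=(13*31+98)%997=501 -> [160, 501]
  L2: h(160,501)=(160*31+501)%997=476 -> [476]
  root=476
After append 91 (leaves=[36, 41, 13, 98, 91]):
  L0: [36, 41, 13, 98, 91]
  L1: h(36,41)=(36*31+41)%997=160 h(13,98)=(13*31+98)%997=501 h(91,91)=(91*31+91)%997=918 -> [160, 501, 918]
  L2: h(160,501)=(160*31+501)%997=476 h(918,918)=(918*31+918)%997=463 -> [476, 463]
  L3: h(476,463)=(476*31+463)%997=264 -> [264]
  root=264
After append 65 (leaves=[36, 41, 13, 98, 91, 65]):
  L0: [36, 41, 13, 98, 91, 65]
  L1: h(36,41)=(36*31+41)%997=160 h(13,98)=(13*31+98)%997=501 h(91,65)=(91*31+65)%997=892 -> [160, 501, 892]
  L2: h(160,501)=(160*31+501)%997=476 h(892,892)=(892*31+892)%997=628 -> [476, 628]
  L3: h(476,628)=(476*31+628)%997=429 -> [429]
  root=429

Answer: 36 160 391 476 264 429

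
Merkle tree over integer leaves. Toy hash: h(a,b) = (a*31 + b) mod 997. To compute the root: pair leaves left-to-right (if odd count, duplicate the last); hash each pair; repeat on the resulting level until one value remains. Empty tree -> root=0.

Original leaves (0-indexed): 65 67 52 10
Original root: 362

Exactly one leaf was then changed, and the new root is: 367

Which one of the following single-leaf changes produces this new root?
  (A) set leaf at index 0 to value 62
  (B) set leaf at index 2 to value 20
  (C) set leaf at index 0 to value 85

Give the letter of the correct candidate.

Answer: B

Derivation:
Original leaves: [65, 67, 52, 10]
Target new root: 367
Try each candidate change and compute the resulting root:
Candidate A: set leaf[0] = 62 -> leaves = [62, 67, 52, 10]
  L0: [62, 67, 52, 10]
  L1: h(62,67)=(62*31+67)%997=992 h(52,10)=(52*31+10)%997=625 -> [992, 625]
  L2: h(992,625)=(992*31+625)%997=470 -> [470]
  root = 470 != target 367
Candidate B: set leaf[2] = 20 -> leaves = [65, 67, 20, 10]
  L0: [65, 67, 20, 10]
  L1: h(65,67)=(65*31+67)%997=88 h(20,10)=(20*31+10)%997=630 -> [88, 630]
  L2: h(88,630)=(88*31+630)%997=367 -> [367]
  root = 367 == target 367  ** MATCH **
Candidate C: set leaf[0] = 85 -> leaves = [85, 67, 52, 10]
  L0: [85, 67, 52, 10]
  L1: h(85,67)=(85*31+67)%997=708 h(52,10)=(52*31+10)%997=625 -> [708, 625]
  L2: h(708,625)=(708*31+625)%997=639 -> [639]
  root = 639 != target 367
Candidate B produces the target root.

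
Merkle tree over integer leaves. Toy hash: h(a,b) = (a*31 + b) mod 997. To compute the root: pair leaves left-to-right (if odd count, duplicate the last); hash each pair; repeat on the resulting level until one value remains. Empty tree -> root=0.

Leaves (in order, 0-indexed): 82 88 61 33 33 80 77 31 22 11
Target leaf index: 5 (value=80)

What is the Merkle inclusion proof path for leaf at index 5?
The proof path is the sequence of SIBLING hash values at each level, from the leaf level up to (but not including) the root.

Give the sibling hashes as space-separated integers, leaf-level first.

Answer: 33 424 703 765

Derivation:
L0 (leaves): [82, 88, 61, 33, 33, 80, 77, 31, 22, 11], target index=5
L1: h(82,88)=(82*31+88)%997=636 [pair 0] h(61,33)=(61*31+33)%997=927 [pair 1] h(33,80)=(33*31+80)%997=106 [pair 2] h(77,31)=(77*31+31)%997=424 [pair 3] h(22,11)=(22*31+11)%997=693 [pair 4] -> [636, 927, 106, 424, 693]
  Sibling for proof at L0: 33
L2: h(636,927)=(636*31+927)%997=703 [pair 0] h(106,424)=(106*31+424)%997=719 [pair 1] h(693,693)=(693*31+693)%997=242 [pair 2] -> [703, 719, 242]
  Sibling for proof at L1: 424
L3: h(703,719)=(703*31+719)%997=578 [pair 0] h(242,242)=(242*31+242)%997=765 [pair 1] -> [578, 765]
  Sibling for proof at L2: 703
L4: h(578,765)=(578*31+765)%997=737 [pair 0] -> [737]
  Sibling for proof at L3: 765
Root: 737
Proof path (sibling hashes from leaf to root): [33, 424, 703, 765]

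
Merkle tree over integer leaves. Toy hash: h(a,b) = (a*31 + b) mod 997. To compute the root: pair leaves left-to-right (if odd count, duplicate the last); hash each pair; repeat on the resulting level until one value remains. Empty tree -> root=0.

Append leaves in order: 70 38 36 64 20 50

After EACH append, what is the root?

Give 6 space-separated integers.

After append 70 (leaves=[70]):
  L0: [70]
  root=70
After append 38 (leaves=[70, 38]):
  L0: [70, 38]
  L1: h(70,38)=(70*31+38)%997=214 -> [214]
  root=214
After append 36 (leaves=[70, 38, 36]):
  L0: [70, 38, 36]
  L1: h(70,38)=(70*31+38)%997=214 h(36,36)=(36*31+36)%997=155 -> [214, 155]
  L2: h(214,155)=(214*31+155)%997=807 -> [807]
  root=807
After append 64 (leaves=[70, 38, 36, 64]):
  L0: [70, 38, 36, 64]
  L1: h(70,38)=(70*31+38)%997=214 h(36,64)=(36*31+64)%997=183 -> [214, 183]
  L2: h(214,183)=(214*31+183)%997=835 -> [835]
  root=835
After append 20 (leaves=[70, 38, 36, 64, 20]):
  L0: [70, 38, 36, 64, 20]
  L1: h(70,38)=(70*31+38)%997=214 h(36,64)=(36*31+64)%997=183 h(20,20)=(20*31+20)%997=640 -> [214, 183, 640]
  L2: h(214,183)=(214*31+183)%997=835 h(640,640)=(640*31+640)%997=540 -> [835, 540]
  L3: h(835,540)=(835*31+540)%997=503 -> [503]
  root=503
After append 50 (leaves=[70, 38, 36, 64, 20, 50]):
  L0: [70, 38, 36, 64, 20, 50]
  L1: h(70,38)=(70*31+38)%997=214 h(36,64)=(36*31+64)%997=183 h(20,50)=(20*31+50)%997=670 -> [214, 183, 670]
  L2: h(214,183)=(214*31+183)%997=835 h(670,670)=(670*31+670)%997=503 -> [835, 503]
  L3: h(835,503)=(835*31+503)%997=466 -> [466]
  root=466

Answer: 70 214 807 835 503 466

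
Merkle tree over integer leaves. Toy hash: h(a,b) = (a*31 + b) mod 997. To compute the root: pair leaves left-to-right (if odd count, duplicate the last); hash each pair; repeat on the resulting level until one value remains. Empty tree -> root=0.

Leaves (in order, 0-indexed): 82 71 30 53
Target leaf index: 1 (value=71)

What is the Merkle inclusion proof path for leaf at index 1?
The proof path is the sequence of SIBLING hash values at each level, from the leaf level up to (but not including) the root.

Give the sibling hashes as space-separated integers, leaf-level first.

L0 (leaves): [82, 71, 30, 53], target index=1
L1: h(82,71)=(82*31+71)%997=619 [pair 0] h(30,53)=(30*31+53)%997=983 [pair 1] -> [619, 983]
  Sibling for proof at L0: 82
L2: h(619,983)=(619*31+983)%997=232 [pair 0] -> [232]
  Sibling for proof at L1: 983
Root: 232
Proof path (sibling hashes from leaf to root): [82, 983]

Answer: 82 983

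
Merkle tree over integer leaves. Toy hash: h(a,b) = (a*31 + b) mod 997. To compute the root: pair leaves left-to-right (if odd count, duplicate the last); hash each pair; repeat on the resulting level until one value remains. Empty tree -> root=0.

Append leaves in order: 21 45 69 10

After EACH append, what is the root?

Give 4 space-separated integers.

Answer: 21 696 853 794

Derivation:
After append 21 (leaves=[21]):
  L0: [21]
  root=21
After append 45 (leaves=[21, 45]):
  L0: [21, 45]
  L1: h(21,45)=(21*31+45)%997=696 -> [696]
  root=696
After append 69 (leaves=[21, 45, 69]):
  L0: [21, 45, 69]
  L1: h(21,45)=(21*31+45)%997=696 h(69,69)=(69*31+69)%997=214 -> [696, 214]
  L2: h(696,214)=(696*31+214)%997=853 -> [853]
  root=853
After append 10 (leaves=[21, 45, 69, 10]):
  L0: [21, 45, 69, 10]
  L1: h(21,45)=(21*31+45)%997=696 h(69,10)=(69*31+10)%997=155 -> [696, 155]
  L2: h(696,155)=(696*31+155)%997=794 -> [794]
  root=794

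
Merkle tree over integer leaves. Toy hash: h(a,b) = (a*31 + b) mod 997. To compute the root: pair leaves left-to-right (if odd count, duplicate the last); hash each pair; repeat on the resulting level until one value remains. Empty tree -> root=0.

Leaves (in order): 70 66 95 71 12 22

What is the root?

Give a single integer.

L0: [70, 66, 95, 71, 12, 22]
L1: h(70,66)=(70*31+66)%997=242 h(95,71)=(95*31+71)%997=25 h(12,22)=(12*31+22)%997=394 -> [242, 25, 394]
L2: h(242,25)=(242*31+25)%997=548 h(394,394)=(394*31+394)%997=644 -> [548, 644]
L3: h(548,644)=(548*31+644)%997=683 -> [683]

Answer: 683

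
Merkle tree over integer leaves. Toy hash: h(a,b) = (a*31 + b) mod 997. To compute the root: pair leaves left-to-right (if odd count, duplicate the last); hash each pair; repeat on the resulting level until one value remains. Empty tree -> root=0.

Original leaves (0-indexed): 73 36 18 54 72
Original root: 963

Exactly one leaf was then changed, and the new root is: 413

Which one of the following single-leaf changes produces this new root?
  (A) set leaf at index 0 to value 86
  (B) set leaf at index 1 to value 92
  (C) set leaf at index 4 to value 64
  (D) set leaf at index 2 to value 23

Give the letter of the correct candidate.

Original leaves: [73, 36, 18, 54, 72]
Target new root: 413
Try each candidate change and compute the resulting root:
Candidate A: set leaf[0] = 86 -> leaves = [86, 36, 18, 54, 72]
  L0: [86, 36, 18, 54, 72]
  L1: h(86,36)=(86*31+36)%997=708 h(18,54)=(18*31+54)%997=612 h(72,72)=(72*31+72)%997=310 -> [708, 612, 310]
  L2: h(708,612)=(708*31+612)%997=626 h(310,310)=(310*31+310)%997=947 -> [626, 947]
  L3: h(626,947)=(626*31+947)%997=413 -> [413]
  root = 413 == target 413  ** MATCH **
Candidate B: set leaf[1] = 92 -> leaves = [73, 92, 18, 54, 72]
  L0: [73, 92, 18, 54, 72]
  L1: h(73,92)=(73*31+92)%997=361 h(18,54)=(18*31+54)%997=612 h(72,72)=(72*31+72)%997=310 -> [361, 612, 310]
  L2: h(361,612)=(361*31+612)%997=836 h(310,310)=(310*31+310)%997=947 -> [836, 947]
  L3: h(836,947)=(836*31+947)%997=941 -> [941]
  root = 941 != target 413
Candidate C: set leaf[4] = 64 -> leaves = [73, 36, 18, 54, 64]
  L0: [73, 36, 18, 54, 64]
  L1: h(73,36)=(73*31+36)%997=305 h(18,54)=(18*31+54)%997=612 h(64,64)=(64*31+64)%997=54 -> [305, 612, 54]
  L2: h(305,612)=(305*31+612)%997=97 h(54,54)=(54*31+54)%997=731 -> [97, 731]
  L3: h(97,731)=(97*31+731)%997=747 -> [747]
  root = 747 != target 413
Candidate D: set leaf[2] = 23 -> leaves = [73, 36, 23, 54, 72]
  L0: [73, 36, 23, 54, 72]
  L1: h(73,36)=(73*31+36)%997=305 h(23,54)=(23*31+54)%997=767 h(72,72)=(72*31+72)%997=310 -> [305, 767, 310]
  L2: h(305,767)=(305*31+767)%997=252 h(310,310)=(310*31+310)%997=947 -> [252, 947]
  L3: h(252,947)=(252*31+947)%997=783 -> [783]
  root = 783 != target 413
Candidate A produces the target root.

Answer: A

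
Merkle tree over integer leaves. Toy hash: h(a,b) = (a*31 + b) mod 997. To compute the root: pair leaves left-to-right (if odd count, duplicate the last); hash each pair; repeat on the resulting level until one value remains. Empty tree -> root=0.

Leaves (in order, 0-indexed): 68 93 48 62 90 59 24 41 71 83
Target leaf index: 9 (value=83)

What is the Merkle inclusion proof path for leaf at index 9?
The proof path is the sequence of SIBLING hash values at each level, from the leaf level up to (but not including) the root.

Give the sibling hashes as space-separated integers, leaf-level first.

Answer: 71 290 307 92

Derivation:
L0 (leaves): [68, 93, 48, 62, 90, 59, 24, 41, 71, 83], target index=9
L1: h(68,93)=(68*31+93)%997=207 [pair 0] h(48,62)=(48*31+62)%997=553 [pair 1] h(90,59)=(90*31+59)%997=855 [pair 2] h(24,41)=(24*31+41)%997=785 [pair 3] h(71,83)=(71*31+83)%997=290 [pair 4] -> [207, 553, 855, 785, 290]
  Sibling for proof at L0: 71
L2: h(207,553)=(207*31+553)%997=988 [pair 0] h(855,785)=(855*31+785)%997=371 [pair 1] h(290,290)=(290*31+290)%997=307 [pair 2] -> [988, 371, 307]
  Sibling for proof at L1: 290
L3: h(988,371)=(988*31+371)%997=92 [pair 0] h(307,307)=(307*31+307)%997=851 [pair 1] -> [92, 851]
  Sibling for proof at L2: 307
L4: h(92,851)=(92*31+851)%997=712 [pair 0] -> [712]
  Sibling for proof at L3: 92
Root: 712
Proof path (sibling hashes from leaf to root): [71, 290, 307, 92]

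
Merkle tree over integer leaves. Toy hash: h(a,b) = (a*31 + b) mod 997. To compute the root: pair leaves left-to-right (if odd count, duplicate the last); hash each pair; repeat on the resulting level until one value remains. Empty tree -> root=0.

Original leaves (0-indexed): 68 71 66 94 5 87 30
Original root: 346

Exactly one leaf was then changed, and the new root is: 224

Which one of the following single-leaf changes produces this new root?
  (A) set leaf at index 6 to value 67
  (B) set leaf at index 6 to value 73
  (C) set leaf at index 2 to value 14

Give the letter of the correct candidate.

Answer: C

Derivation:
Original leaves: [68, 71, 66, 94, 5, 87, 30]
Target new root: 224
Try each candidate change and compute the resulting root:
Candidate A: set leaf[6] = 67 -> leaves = [68, 71, 66, 94, 5, 87, 67]
  L0: [68, 71, 66, 94, 5, 87, 67]
  L1: h(68,71)=(68*31+71)%997=185 h(66,94)=(66*31+94)%997=146 h(5,87)=(5*31+87)%997=242 h(67,67)=(67*31+67)%997=150 -> [185, 146, 242, 150]
  L2: h(185,146)=(185*31+146)%997=896 h(242,150)=(242*31+150)%997=673 -> [896, 673]
  L3: h(896,673)=(896*31+673)%997=533 -> [533]
  root = 533 != target 224
Candidate B: set leaf[6] = 73 -> leaves = [68, 71, 66, 94, 5, 87, 73]
  L0: [68, 71, 66, 94, 5, 87, 73]
  L1: h(68,71)=(68*31+71)%997=185 h(66,94)=(66*31+94)%997=146 h(5,87)=(5*31+87)%997=242 h(73,73)=(73*31+73)%997=342 -> [185, 146, 242, 342]
  L2: h(185,146)=(185*31+146)%997=896 h(242,342)=(242*31+342)%997=865 -> [896, 865]
  L3: h(896,865)=(896*31+865)%997=725 -> [725]
  root = 725 != target 224
Candidate C: set leaf[2] = 14 -> leaves = [68, 71, 14, 94, 5, 87, 30]
  L0: [68, 71, 14, 94, 5, 87, 30]
  L1: h(68,71)=(68*31+71)%997=185 h(14,94)=(14*31+94)%997=528 h(5,87)=(5*31+87)%997=242 h(30,30)=(30*31+30)%997=960 -> [185, 528, 242, 960]
  L2: h(185,528)=(185*31+528)%997=281 h(242,960)=(242*31+960)%997=486 -> [281, 486]
  L3: h(281,486)=(281*31+486)%997=224 -> [224]
  root = 224 == target 224  ** MATCH **
Candidate C produces the target root.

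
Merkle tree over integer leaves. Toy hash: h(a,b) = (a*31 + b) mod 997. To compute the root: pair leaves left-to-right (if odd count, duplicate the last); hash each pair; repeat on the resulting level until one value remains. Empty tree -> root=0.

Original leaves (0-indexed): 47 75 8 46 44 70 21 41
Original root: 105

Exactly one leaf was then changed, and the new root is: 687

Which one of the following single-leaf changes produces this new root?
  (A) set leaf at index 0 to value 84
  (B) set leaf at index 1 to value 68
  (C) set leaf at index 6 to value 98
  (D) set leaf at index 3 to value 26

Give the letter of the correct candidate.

Original leaves: [47, 75, 8, 46, 44, 70, 21, 41]
Target new root: 687
Try each candidate change and compute the resulting root:
Candidate A: set leaf[0] = 84 -> leaves = [84, 75, 8, 46, 44, 70, 21, 41]
  L0: [84, 75, 8, 46, 44, 70, 21, 41]
  L1: h(84,75)=(84*31+75)%997=685 h(8,46)=(8*31+46)%997=294 h(44,70)=(44*31+70)%997=437 h(21,41)=(21*31+41)%997=692 -> [685, 294, 437, 692]
  L2: h(685,294)=(685*31+294)%997=592 h(437,692)=(437*31+692)%997=281 -> [592, 281]
  L3: h(592,281)=(592*31+281)%997=687 -> [687]
  root = 687 == target 687  ** MATCH **
Candidate B: set leaf[1] = 68 -> leaves = [47, 68, 8, 46, 44, 70, 21, 41]
  L0: [47, 68, 8, 46, 44, 70, 21, 41]
  L1: h(47,68)=(47*31+68)%997=528 h(8,46)=(8*31+46)%997=294 h(44,70)=(44*31+70)%997=437 h(21,41)=(21*31+41)%997=692 -> [528, 294, 437, 692]
  L2: h(528,294)=(528*31+294)%997=710 h(437,692)=(437*31+692)%997=281 -> [710, 281]
  L3: h(710,281)=(710*31+281)%997=357 -> [357]
  root = 357 != target 687
Candidate C: set leaf[6] = 98 -> leaves = [47, 75, 8, 46, 44, 70, 98, 41]
  L0: [47, 75, 8, 46, 44, 70, 98, 41]
  L1: h(47,75)=(47*31+75)%997=535 h(8,46)=(8*31+46)%997=294 h(44,70)=(44*31+70)%997=437 h(98,41)=(98*31+41)%997=88 -> [535, 294, 437, 88]
  L2: h(535,294)=(535*31+294)%997=927 h(437,88)=(437*31+88)%997=674 -> [927, 674]
  L3: h(927,674)=(927*31+674)%997=498 -> [498]
  root = 498 != target 687
Candidate D: set leaf[3] = 26 -> leaves = [47, 75, 8, 26, 44, 70, 21, 41]
  L0: [47, 75, 8, 26, 44, 70, 21, 41]
  L1: h(47,75)=(47*31+75)%997=535 h(8,26)=(8*31+26)%997=274 h(44,70)=(44*31+70)%997=437 h(21,41)=(21*31+41)%997=692 -> [535, 274, 437, 692]
  L2: h(535,274)=(535*31+274)%997=907 h(437,692)=(437*31+692)%997=281 -> [907, 281]
  L3: h(907,281)=(907*31+281)%997=482 -> [482]
  root = 482 != target 687
Candidate A produces the target root.

Answer: A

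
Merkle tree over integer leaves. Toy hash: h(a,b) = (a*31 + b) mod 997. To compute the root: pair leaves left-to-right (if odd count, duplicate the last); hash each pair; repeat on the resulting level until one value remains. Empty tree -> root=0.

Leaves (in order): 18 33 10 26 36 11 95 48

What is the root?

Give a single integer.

Answer: 151

Derivation:
L0: [18, 33, 10, 26, 36, 11, 95, 48]
L1: h(18,33)=(18*31+33)%997=591 h(10,26)=(10*31+26)%997=336 h(36,11)=(36*31+11)%997=130 h(95,48)=(95*31+48)%997=2 -> [591, 336, 130, 2]
L2: h(591,336)=(591*31+336)%997=711 h(130,2)=(130*31+2)%997=44 -> [711, 44]
L3: h(711,44)=(711*31+44)%997=151 -> [151]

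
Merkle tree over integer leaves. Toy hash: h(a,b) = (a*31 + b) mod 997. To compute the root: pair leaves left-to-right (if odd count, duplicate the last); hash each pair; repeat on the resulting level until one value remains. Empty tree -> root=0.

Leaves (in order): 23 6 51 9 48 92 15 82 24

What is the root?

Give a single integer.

L0: [23, 6, 51, 9, 48, 92, 15, 82, 24]
L1: h(23,6)=(23*31+6)%997=719 h(51,9)=(51*31+9)%997=593 h(48,92)=(48*31+92)%997=583 h(15,82)=(15*31+82)%997=547 h(24,24)=(24*31+24)%997=768 -> [719, 593, 583, 547, 768]
L2: h(719,593)=(719*31+593)%997=948 h(583,547)=(583*31+547)%997=674 h(768,768)=(768*31+768)%997=648 -> [948, 674, 648]
L3: h(948,674)=(948*31+674)%997=152 h(648,648)=(648*31+648)%997=796 -> [152, 796]
L4: h(152,796)=(152*31+796)%997=523 -> [523]

Answer: 523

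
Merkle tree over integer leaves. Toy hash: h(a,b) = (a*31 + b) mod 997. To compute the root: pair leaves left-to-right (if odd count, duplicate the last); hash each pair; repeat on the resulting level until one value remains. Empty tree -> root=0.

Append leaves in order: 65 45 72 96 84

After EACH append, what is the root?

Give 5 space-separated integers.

After append 65 (leaves=[65]):
  L0: [65]
  root=65
After append 45 (leaves=[65, 45]):
  L0: [65, 45]
  L1: h(65,45)=(65*31+45)%997=66 -> [66]
  root=66
After append 72 (leaves=[65, 45, 72]):
  L0: [65, 45, 72]
  L1: h(65,45)=(65*31+45)%997=66 h(72,72)=(72*31+72)%997=310 -> [66, 310]
  L2: h(66,310)=(66*31+310)%997=362 -> [362]
  root=362
After append 96 (leaves=[65, 45, 72, 96]):
  L0: [65, 45, 72, 96]
  L1: h(65,45)=(65*31+45)%997=66 h(72,96)=(72*31+96)%997=334 -> [66, 334]
  L2: h(66,334)=(66*31+334)%997=386 -> [386]
  root=386
After append 84 (leaves=[65, 45, 72, 96, 84]):
  L0: [65, 45, 72, 96, 84]
  L1: h(65,45)=(65*31+45)%997=66 h(72,96)=(72*31+96)%997=334 h(84,84)=(84*31+84)%997=694 -> [66, 334, 694]
  L2: h(66,334)=(66*31+334)%997=386 h(694,694)=(694*31+694)%997=274 -> [386, 274]
  L3: h(386,274)=(386*31+274)%997=276 -> [276]
  root=276

Answer: 65 66 362 386 276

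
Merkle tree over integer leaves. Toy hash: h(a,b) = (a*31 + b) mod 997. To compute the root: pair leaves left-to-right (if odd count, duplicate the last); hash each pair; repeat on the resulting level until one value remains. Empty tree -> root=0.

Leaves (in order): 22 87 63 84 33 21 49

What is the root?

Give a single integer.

L0: [22, 87, 63, 84, 33, 21, 49]
L1: h(22,87)=(22*31+87)%997=769 h(63,84)=(63*31+84)%997=43 h(33,21)=(33*31+21)%997=47 h(49,49)=(49*31+49)%997=571 -> [769, 43, 47, 571]
L2: h(769,43)=(769*31+43)%997=951 h(47,571)=(47*31+571)%997=34 -> [951, 34]
L3: h(951,34)=(951*31+34)%997=602 -> [602]

Answer: 602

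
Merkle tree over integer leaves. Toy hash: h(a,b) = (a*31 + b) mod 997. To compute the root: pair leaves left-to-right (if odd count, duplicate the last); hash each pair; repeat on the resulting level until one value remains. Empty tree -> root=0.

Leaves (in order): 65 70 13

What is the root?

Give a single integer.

Answer: 246

Derivation:
L0: [65, 70, 13]
L1: h(65,70)=(65*31+70)%997=91 h(13,13)=(13*31+13)%997=416 -> [91, 416]
L2: h(91,416)=(91*31+416)%997=246 -> [246]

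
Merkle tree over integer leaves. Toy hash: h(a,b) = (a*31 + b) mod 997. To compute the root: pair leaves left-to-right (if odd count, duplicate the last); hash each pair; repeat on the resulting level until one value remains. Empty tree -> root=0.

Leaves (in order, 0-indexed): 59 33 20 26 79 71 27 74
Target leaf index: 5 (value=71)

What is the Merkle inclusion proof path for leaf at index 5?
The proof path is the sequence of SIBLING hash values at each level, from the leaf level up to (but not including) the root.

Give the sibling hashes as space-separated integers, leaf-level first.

L0 (leaves): [59, 33, 20, 26, 79, 71, 27, 74], target index=5
L1: h(59,33)=(59*31+33)%997=865 [pair 0] h(20,26)=(20*31+26)%997=646 [pair 1] h(79,71)=(79*31+71)%997=526 [pair 2] h(27,74)=(27*31+74)%997=911 [pair 3] -> [865, 646, 526, 911]
  Sibling for proof at L0: 79
L2: h(865,646)=(865*31+646)%997=542 [pair 0] h(526,911)=(526*31+911)%997=268 [pair 1] -> [542, 268]
  Sibling for proof at L1: 911
L3: h(542,268)=(542*31+268)%997=121 [pair 0] -> [121]
  Sibling for proof at L2: 542
Root: 121
Proof path (sibling hashes from leaf to root): [79, 911, 542]

Answer: 79 911 542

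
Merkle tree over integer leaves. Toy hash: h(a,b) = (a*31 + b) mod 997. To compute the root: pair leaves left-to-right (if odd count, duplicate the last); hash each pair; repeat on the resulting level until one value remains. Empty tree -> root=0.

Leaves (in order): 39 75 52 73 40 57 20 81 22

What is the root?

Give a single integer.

L0: [39, 75, 52, 73, 40, 57, 20, 81, 22]
L1: h(39,75)=(39*31+75)%997=287 h(52,73)=(52*31+73)%997=688 h(40,57)=(40*31+57)%997=300 h(20,81)=(20*31+81)%997=701 h(22,22)=(22*31+22)%997=704 -> [287, 688, 300, 701, 704]
L2: h(287,688)=(287*31+688)%997=612 h(300,701)=(300*31+701)%997=31 h(704,704)=(704*31+704)%997=594 -> [612, 31, 594]
L3: h(612,31)=(612*31+31)%997=60 h(594,594)=(594*31+594)%997=65 -> [60, 65]
L4: h(60,65)=(60*31+65)%997=928 -> [928]

Answer: 928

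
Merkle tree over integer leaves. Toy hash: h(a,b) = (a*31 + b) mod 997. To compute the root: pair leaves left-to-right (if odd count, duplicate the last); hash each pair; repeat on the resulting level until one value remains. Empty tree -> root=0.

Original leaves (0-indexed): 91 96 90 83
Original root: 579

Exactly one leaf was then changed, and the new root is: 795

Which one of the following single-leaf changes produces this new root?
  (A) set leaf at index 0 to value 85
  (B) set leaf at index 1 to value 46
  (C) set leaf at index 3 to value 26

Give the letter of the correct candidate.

Answer: A

Derivation:
Original leaves: [91, 96, 90, 83]
Target new root: 795
Try each candidate change and compute the resulting root:
Candidate A: set leaf[0] = 85 -> leaves = [85, 96, 90, 83]
  L0: [85, 96, 90, 83]
  L1: h(85,96)=(85*31+96)%997=737 h(90,83)=(90*31+83)%997=879 -> [737, 879]
  L2: h(737,879)=(737*31+879)%997=795 -> [795]
  root = 795 == target 795  ** MATCH **
Candidate B: set leaf[1] = 46 -> leaves = [91, 46, 90, 83]
  L0: [91, 46, 90, 83]
  L1: h(91,46)=(91*31+46)%997=873 h(90,83)=(90*31+83)%997=879 -> [873, 879]
  L2: h(873,879)=(873*31+879)%997=26 -> [26]
  root = 26 != target 795
Candidate C: set leaf[3] = 26 -> leaves = [91, 96, 90, 26]
  L0: [91, 96, 90, 26]
  L1: h(91,96)=(91*31+96)%997=923 h(90,26)=(90*31+26)%997=822 -> [923, 822]
  L2: h(923,822)=(923*31+822)%997=522 -> [522]
  root = 522 != target 795
Candidate A produces the target root.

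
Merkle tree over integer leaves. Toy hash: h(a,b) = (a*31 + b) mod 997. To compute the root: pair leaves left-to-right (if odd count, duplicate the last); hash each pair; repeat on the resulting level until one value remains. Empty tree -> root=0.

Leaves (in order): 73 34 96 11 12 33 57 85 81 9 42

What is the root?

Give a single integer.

L0: [73, 34, 96, 11, 12, 33, 57, 85, 81, 9, 42]
L1: h(73,34)=(73*31+34)%997=303 h(96,11)=(96*31+11)%997=993 h(12,33)=(12*31+33)%997=405 h(57,85)=(57*31+85)%997=855 h(81,9)=(81*31+9)%997=526 h(42,42)=(42*31+42)%997=347 -> [303, 993, 405, 855, 526, 347]
L2: h(303,993)=(303*31+993)%997=416 h(405,855)=(405*31+855)%997=449 h(526,347)=(526*31+347)%997=701 -> [416, 449, 701]
L3: h(416,449)=(416*31+449)%997=384 h(701,701)=(701*31+701)%997=498 -> [384, 498]
L4: h(384,498)=(384*31+498)%997=438 -> [438]

Answer: 438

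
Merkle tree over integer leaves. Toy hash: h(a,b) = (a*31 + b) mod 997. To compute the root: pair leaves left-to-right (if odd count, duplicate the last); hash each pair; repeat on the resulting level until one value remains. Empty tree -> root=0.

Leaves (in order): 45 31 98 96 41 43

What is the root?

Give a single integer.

L0: [45, 31, 98, 96, 41, 43]
L1: h(45,31)=(45*31+31)%997=429 h(98,96)=(98*31+96)%997=143 h(41,43)=(41*31+43)%997=317 -> [429, 143, 317]
L2: h(429,143)=(429*31+143)%997=481 h(317,317)=(317*31+317)%997=174 -> [481, 174]
L3: h(481,174)=(481*31+174)%997=130 -> [130]

Answer: 130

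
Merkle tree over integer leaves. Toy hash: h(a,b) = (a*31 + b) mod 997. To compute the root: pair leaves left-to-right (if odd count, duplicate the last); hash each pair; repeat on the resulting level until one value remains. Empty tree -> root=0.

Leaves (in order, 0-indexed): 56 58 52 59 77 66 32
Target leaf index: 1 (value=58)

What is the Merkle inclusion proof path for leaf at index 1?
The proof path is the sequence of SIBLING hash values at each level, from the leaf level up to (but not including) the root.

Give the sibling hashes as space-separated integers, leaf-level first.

Answer: 56 674 298

Derivation:
L0 (leaves): [56, 58, 52, 59, 77, 66, 32], target index=1
L1: h(56,58)=(56*31+58)%997=797 [pair 0] h(52,59)=(52*31+59)%997=674 [pair 1] h(77,66)=(77*31+66)%997=459 [pair 2] h(32,32)=(32*31+32)%997=27 [pair 3] -> [797, 674, 459, 27]
  Sibling for proof at L0: 56
L2: h(797,674)=(797*31+674)%997=456 [pair 0] h(459,27)=(459*31+27)%997=298 [pair 1] -> [456, 298]
  Sibling for proof at L1: 674
L3: h(456,298)=(456*31+298)%997=476 [pair 0] -> [476]
  Sibling for proof at L2: 298
Root: 476
Proof path (sibling hashes from leaf to root): [56, 674, 298]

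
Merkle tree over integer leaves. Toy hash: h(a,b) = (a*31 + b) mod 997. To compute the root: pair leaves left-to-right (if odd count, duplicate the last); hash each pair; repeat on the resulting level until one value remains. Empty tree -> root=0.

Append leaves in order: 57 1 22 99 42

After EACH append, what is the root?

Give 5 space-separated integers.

After append 57 (leaves=[57]):
  L0: [57]
  root=57
After append 1 (leaves=[57, 1]):
  L0: [57, 1]
  L1: h(57,1)=(57*31+1)%997=771 -> [771]
  root=771
After append 22 (leaves=[57, 1, 22]):
  L0: [57, 1, 22]
  L1: h(57,1)=(57*31+1)%997=771 h(22,22)=(22*31+22)%997=704 -> [771, 704]
  L2: h(771,704)=(771*31+704)%997=677 -> [677]
  root=677
After append 99 (leaves=[57, 1, 22, 99]):
  L0: [57, 1, 22, 99]
  L1: h(57,1)=(57*31+1)%997=771 h(22,99)=(22*31+99)%997=781 -> [771, 781]
  L2: h(771,781)=(771*31+781)%997=754 -> [754]
  root=754
After append 42 (leaves=[57, 1, 22, 99, 42]):
  L0: [57, 1, 22, 99, 42]
  L1: h(57,1)=(57*31+1)%997=771 h(22,99)=(22*31+99)%997=781 h(42,42)=(42*31+42)%997=347 -> [771, 781, 347]
  L2: h(771,781)=(771*31+781)%997=754 h(347,347)=(347*31+347)%997=137 -> [754, 137]
  L3: h(754,137)=(754*31+137)%997=580 -> [580]
  root=580

Answer: 57 771 677 754 580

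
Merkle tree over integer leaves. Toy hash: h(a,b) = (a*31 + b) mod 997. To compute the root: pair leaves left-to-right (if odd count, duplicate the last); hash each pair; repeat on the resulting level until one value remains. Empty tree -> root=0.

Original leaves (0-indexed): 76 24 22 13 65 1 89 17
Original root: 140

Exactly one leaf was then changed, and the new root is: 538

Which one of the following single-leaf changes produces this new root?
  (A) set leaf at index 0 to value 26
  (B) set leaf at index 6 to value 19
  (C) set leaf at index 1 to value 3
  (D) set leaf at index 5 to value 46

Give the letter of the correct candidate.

Answer: D

Derivation:
Original leaves: [76, 24, 22, 13, 65, 1, 89, 17]
Target new root: 538
Try each candidate change and compute the resulting root:
Candidate A: set leaf[0] = 26 -> leaves = [26, 24, 22, 13, 65, 1, 89, 17]
  L0: [26, 24, 22, 13, 65, 1, 89, 17]
  L1: h(26,24)=(26*31+24)%997=830 h(22,13)=(22*31+13)%997=695 h(65,1)=(65*31+1)%997=22 h(89,17)=(89*31+17)%997=782 -> [830, 695, 22, 782]
  L2: h(830,695)=(830*31+695)%997=503 h(22,782)=(22*31+782)%997=467 -> [503, 467]
  L3: h(503,467)=(503*31+467)%997=108 -> [108]
  root = 108 != target 538
Candidate B: set leaf[6] = 19 -> leaves = [76, 24, 22, 13, 65, 1, 19, 17]
  L0: [76, 24, 22, 13, 65, 1, 19, 17]
  L1: h(76,24)=(76*31+24)%997=386 h(22,13)=(22*31+13)%997=695 h(65,1)=(65*31+1)%997=22 h(19,17)=(19*31+17)%997=606 -> [386, 695, 22, 606]
  L2: h(386,695)=(386*31+695)%997=697 h(22,606)=(22*31+606)%997=291 -> [697, 291]
  L3: h(697,291)=(697*31+291)%997=961 -> [961]
  root = 961 != target 538
Candidate C: set leaf[1] = 3 -> leaves = [76, 3, 22, 13, 65, 1, 89, 17]
  L0: [76, 3, 22, 13, 65, 1, 89, 17]
  L1: h(76,3)=(76*31+3)%997=365 h(22,13)=(22*31+13)%997=695 h(65,1)=(65*31+1)%997=22 h(89,17)=(89*31+17)%997=782 -> [365, 695, 22, 782]
  L2: h(365,695)=(365*31+695)%997=46 h(22,782)=(22*31+782)%997=467 -> [46, 467]
  L3: h(46,467)=(46*31+467)%997=896 -> [896]
  root = 896 != target 538
Candidate D: set leaf[5] = 46 -> leaves = [76, 24, 22, 13, 65, 46, 89, 17]
  L0: [76, 24, 22, 13, 65, 46, 89, 17]
  L1: h(76,24)=(76*31+24)%997=386 h(22,13)=(22*31+13)%997=695 h(65,46)=(65*31+46)%997=67 h(89,17)=(89*31+17)%997=782 -> [386, 695, 67, 782]
  L2: h(386,695)=(386*31+695)%997=697 h(67,782)=(67*31+782)%997=865 -> [697, 865]
  L3: h(697,865)=(697*31+865)%997=538 -> [538]
  root = 538 == target 538  ** MATCH **
Candidate D produces the target root.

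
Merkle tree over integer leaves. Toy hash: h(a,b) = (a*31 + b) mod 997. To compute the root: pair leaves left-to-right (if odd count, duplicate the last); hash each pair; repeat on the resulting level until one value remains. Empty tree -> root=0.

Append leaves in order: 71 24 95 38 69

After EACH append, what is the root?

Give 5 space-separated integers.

Answer: 71 231 231 174 278

Derivation:
After append 71 (leaves=[71]):
  L0: [71]
  root=71
After append 24 (leaves=[71, 24]):
  L0: [71, 24]
  L1: h(71,24)=(71*31+24)%997=231 -> [231]
  root=231
After append 95 (leaves=[71, 24, 95]):
  L0: [71, 24, 95]
  L1: h(71,24)=(71*31+24)%997=231 h(95,95)=(95*31+95)%997=49 -> [231, 49]
  L2: h(231,49)=(231*31+49)%997=231 -> [231]
  root=231
After append 38 (leaves=[71, 24, 95, 38]):
  L0: [71, 24, 95, 38]
  L1: h(71,24)=(71*31+24)%997=231 h(95,38)=(95*31+38)%997=989 -> [231, 989]
  L2: h(231,989)=(231*31+989)%997=174 -> [174]
  root=174
After append 69 (leaves=[71, 24, 95, 38, 69]):
  L0: [71, 24, 95, 38, 69]
  L1: h(71,24)=(71*31+24)%997=231 h(95,38)=(95*31+38)%997=989 h(69,69)=(69*31+69)%997=214 -> [231, 989, 214]
  L2: h(231,989)=(231*31+989)%997=174 h(214,214)=(214*31+214)%997=866 -> [174, 866]
  L3: h(174,866)=(174*31+866)%997=278 -> [278]
  root=278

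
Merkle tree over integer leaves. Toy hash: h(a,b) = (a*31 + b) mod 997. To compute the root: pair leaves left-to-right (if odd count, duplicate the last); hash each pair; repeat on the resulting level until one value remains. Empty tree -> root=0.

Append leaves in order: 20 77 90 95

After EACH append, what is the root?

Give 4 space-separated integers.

Answer: 20 697 559 564

Derivation:
After append 20 (leaves=[20]):
  L0: [20]
  root=20
After append 77 (leaves=[20, 77]):
  L0: [20, 77]
  L1: h(20,77)=(20*31+77)%997=697 -> [697]
  root=697
After append 90 (leaves=[20, 77, 90]):
  L0: [20, 77, 90]
  L1: h(20,77)=(20*31+77)%997=697 h(90,90)=(90*31+90)%997=886 -> [697, 886]
  L2: h(697,886)=(697*31+886)%997=559 -> [559]
  root=559
After append 95 (leaves=[20, 77, 90, 95]):
  L0: [20, 77, 90, 95]
  L1: h(20,77)=(20*31+77)%997=697 h(90,95)=(90*31+95)%997=891 -> [697, 891]
  L2: h(697,891)=(697*31+891)%997=564 -> [564]
  root=564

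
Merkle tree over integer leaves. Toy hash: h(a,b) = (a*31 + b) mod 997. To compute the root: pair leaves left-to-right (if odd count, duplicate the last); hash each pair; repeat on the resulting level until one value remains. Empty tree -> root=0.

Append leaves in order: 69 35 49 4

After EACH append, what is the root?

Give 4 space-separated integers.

Answer: 69 180 169 124

Derivation:
After append 69 (leaves=[69]):
  L0: [69]
  root=69
After append 35 (leaves=[69, 35]):
  L0: [69, 35]
  L1: h(69,35)=(69*31+35)%997=180 -> [180]
  root=180
After append 49 (leaves=[69, 35, 49]):
  L0: [69, 35, 49]
  L1: h(69,35)=(69*31+35)%997=180 h(49,49)=(49*31+49)%997=571 -> [180, 571]
  L2: h(180,571)=(180*31+571)%997=169 -> [169]
  root=169
After append 4 (leaves=[69, 35, 49, 4]):
  L0: [69, 35, 49, 4]
  L1: h(69,35)=(69*31+35)%997=180 h(49,4)=(49*31+4)%997=526 -> [180, 526]
  L2: h(180,526)=(180*31+526)%997=124 -> [124]
  root=124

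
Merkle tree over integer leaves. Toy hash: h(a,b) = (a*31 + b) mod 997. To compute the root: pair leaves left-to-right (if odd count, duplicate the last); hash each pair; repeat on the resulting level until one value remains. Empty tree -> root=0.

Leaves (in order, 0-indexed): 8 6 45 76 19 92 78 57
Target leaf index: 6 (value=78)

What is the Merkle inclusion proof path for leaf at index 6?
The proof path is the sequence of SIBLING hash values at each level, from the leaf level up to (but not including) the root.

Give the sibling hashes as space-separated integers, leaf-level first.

Answer: 57 681 372

Derivation:
L0 (leaves): [8, 6, 45, 76, 19, 92, 78, 57], target index=6
L1: h(8,6)=(8*31+6)%997=254 [pair 0] h(45,76)=(45*31+76)%997=474 [pair 1] h(19,92)=(19*31+92)%997=681 [pair 2] h(78,57)=(78*31+57)%997=481 [pair 3] -> [254, 474, 681, 481]
  Sibling for proof at L0: 57
L2: h(254,474)=(254*31+474)%997=372 [pair 0] h(681,481)=(681*31+481)%997=655 [pair 1] -> [372, 655]
  Sibling for proof at L1: 681
L3: h(372,655)=(372*31+655)%997=223 [pair 0] -> [223]
  Sibling for proof at L2: 372
Root: 223
Proof path (sibling hashes from leaf to root): [57, 681, 372]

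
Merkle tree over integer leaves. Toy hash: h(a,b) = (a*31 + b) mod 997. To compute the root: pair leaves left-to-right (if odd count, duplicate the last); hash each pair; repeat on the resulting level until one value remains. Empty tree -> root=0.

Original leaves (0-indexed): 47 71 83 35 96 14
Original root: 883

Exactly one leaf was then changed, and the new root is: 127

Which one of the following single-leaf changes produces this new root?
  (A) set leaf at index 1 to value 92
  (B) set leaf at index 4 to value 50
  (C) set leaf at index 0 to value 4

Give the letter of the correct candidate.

Answer: A

Derivation:
Original leaves: [47, 71, 83, 35, 96, 14]
Target new root: 127
Try each candidate change and compute the resulting root:
Candidate A: set leaf[1] = 92 -> leaves = [47, 92, 83, 35, 96, 14]
  L0: [47, 92, 83, 35, 96, 14]
  L1: h(47,92)=(47*31+92)%997=552 h(83,35)=(83*31+35)%997=614 h(96,14)=(96*31+14)%997=996 -> [552, 614, 996]
  L2: h(552,614)=(552*31+614)%997=777 h(996,996)=(996*31+996)%997=965 -> [777, 965]
  L3: h(777,965)=(777*31+965)%997=127 -> [127]
  root = 127 == target 127  ** MATCH **
Candidate B: set leaf[4] = 50 -> leaves = [47, 71, 83, 35, 50, 14]
  L0: [47, 71, 83, 35, 50, 14]
  L1: h(47,71)=(47*31+71)%997=531 h(83,35)=(83*31+35)%997=614 h(50,14)=(50*31+14)%997=567 -> [531, 614, 567]
  L2: h(531,614)=(531*31+614)%997=126 h(567,567)=(567*31+567)%997=198 -> [126, 198]
  L3: h(126,198)=(126*31+198)%997=116 -> [116]
  root = 116 != target 127
Candidate C: set leaf[0] = 4 -> leaves = [4, 71, 83, 35, 96, 14]
  L0: [4, 71, 83, 35, 96, 14]
  L1: h(4,71)=(4*31+71)%997=195 h(83,35)=(83*31+35)%997=614 h(96,14)=(96*31+14)%997=996 -> [195, 614, 996]
  L2: h(195,614)=(195*31+614)%997=677 h(996,996)=(996*31+996)%997=965 -> [677, 965]
  L3: h(677,965)=(677*31+965)%997=18 -> [18]
  root = 18 != target 127
Candidate A produces the target root.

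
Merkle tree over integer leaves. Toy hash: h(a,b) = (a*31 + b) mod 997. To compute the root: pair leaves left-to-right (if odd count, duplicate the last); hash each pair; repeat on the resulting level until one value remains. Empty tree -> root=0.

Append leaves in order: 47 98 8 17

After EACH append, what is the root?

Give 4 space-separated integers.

After append 47 (leaves=[47]):
  L0: [47]
  root=47
After append 98 (leaves=[47, 98]):
  L0: [47, 98]
  L1: h(47,98)=(47*31+98)%997=558 -> [558]
  root=558
After append 8 (leaves=[47, 98, 8]):
  L0: [47, 98, 8]
  L1: h(47,98)=(47*31+98)%997=558 h(8,8)=(8*31+8)%997=256 -> [558, 256]
  L2: h(558,256)=(558*31+256)%997=605 -> [605]
  root=605
After append 17 (leaves=[47, 98, 8, 17]):
  L0: [47, 98, 8, 17]
  L1: h(47,98)=(47*31+98)%997=558 h(8,17)=(8*31+17)%997=265 -> [558, 265]
  L2: h(558,265)=(558*31+265)%997=614 -> [614]
  root=614

Answer: 47 558 605 614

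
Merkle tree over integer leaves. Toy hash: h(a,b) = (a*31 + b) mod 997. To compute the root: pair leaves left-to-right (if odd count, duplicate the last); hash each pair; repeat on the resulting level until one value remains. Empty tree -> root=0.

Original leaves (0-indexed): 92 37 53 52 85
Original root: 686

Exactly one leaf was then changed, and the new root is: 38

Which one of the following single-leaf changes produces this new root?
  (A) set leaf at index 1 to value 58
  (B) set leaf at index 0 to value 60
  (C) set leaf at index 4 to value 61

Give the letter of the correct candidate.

Answer: C

Derivation:
Original leaves: [92, 37, 53, 52, 85]
Target new root: 38
Try each candidate change and compute the resulting root:
Candidate A: set leaf[1] = 58 -> leaves = [92, 58, 53, 52, 85]
  L0: [92, 58, 53, 52, 85]
  L1: h(92,58)=(92*31+58)%997=916 h(53,52)=(53*31+52)%997=698 h(85,85)=(85*31+85)%997=726 -> [916, 698, 726]
  L2: h(916,698)=(916*31+698)%997=181 h(726,726)=(726*31+726)%997=301 -> [181, 301]
  L3: h(181,301)=(181*31+301)%997=927 -> [927]
  root = 927 != target 38
Candidate B: set leaf[0] = 60 -> leaves = [60, 37, 53, 52, 85]
  L0: [60, 37, 53, 52, 85]
  L1: h(60,37)=(60*31+37)%997=900 h(53,52)=(53*31+52)%997=698 h(85,85)=(85*31+85)%997=726 -> [900, 698, 726]
  L2: h(900,698)=(900*31+698)%997=682 h(726,726)=(726*31+726)%997=301 -> [682, 301]
  L3: h(682,301)=(682*31+301)%997=506 -> [506]
  root = 506 != target 38
Candidate C: set leaf[4] = 61 -> leaves = [92, 37, 53, 52, 61]
  L0: [92, 37, 53, 52, 61]
  L1: h(92,37)=(92*31+37)%997=895 h(53,52)=(53*31+52)%997=698 h(61,61)=(61*31+61)%997=955 -> [895, 698, 955]
  L2: h(895,698)=(895*31+698)%997=527 h(955,955)=(955*31+955)%997=650 -> [527, 650]
  L3: h(527,650)=(527*31+650)%997=38 -> [38]
  root = 38 == target 38  ** MATCH **
Candidate C produces the target root.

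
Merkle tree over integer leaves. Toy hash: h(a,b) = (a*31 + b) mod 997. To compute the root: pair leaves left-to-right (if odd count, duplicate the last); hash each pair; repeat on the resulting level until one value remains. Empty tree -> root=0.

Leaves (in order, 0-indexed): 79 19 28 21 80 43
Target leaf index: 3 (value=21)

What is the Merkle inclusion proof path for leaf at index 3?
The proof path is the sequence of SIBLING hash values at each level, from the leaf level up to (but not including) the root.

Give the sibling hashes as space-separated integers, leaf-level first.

L0 (leaves): [79, 19, 28, 21, 80, 43], target index=3
L1: h(79,19)=(79*31+19)%997=474 [pair 0] h(28,21)=(28*31+21)%997=889 [pair 1] h(80,43)=(80*31+43)%997=529 [pair 2] -> [474, 889, 529]
  Sibling for proof at L0: 28
L2: h(474,889)=(474*31+889)%997=628 [pair 0] h(529,529)=(529*31+529)%997=976 [pair 1] -> [628, 976]
  Sibling for proof at L1: 474
L3: h(628,976)=(628*31+976)%997=504 [pair 0] -> [504]
  Sibling for proof at L2: 976
Root: 504
Proof path (sibling hashes from leaf to root): [28, 474, 976]

Answer: 28 474 976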